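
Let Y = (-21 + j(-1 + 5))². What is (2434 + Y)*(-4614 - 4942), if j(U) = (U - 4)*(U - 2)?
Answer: -27473500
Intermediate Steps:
j(U) = (-4 + U)*(-2 + U)
Y = 441 (Y = (-21 + (8 + (-1 + 5)² - 6*(-1 + 5)))² = (-21 + (8 + 4² - 6*4))² = (-21 + (8 + 16 - 24))² = (-21 + 0)² = (-21)² = 441)
(2434 + Y)*(-4614 - 4942) = (2434 + 441)*(-4614 - 4942) = 2875*(-9556) = -27473500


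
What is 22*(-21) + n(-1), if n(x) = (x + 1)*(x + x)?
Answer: -462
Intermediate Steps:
n(x) = 2*x*(1 + x) (n(x) = (1 + x)*(2*x) = 2*x*(1 + x))
22*(-21) + n(-1) = 22*(-21) + 2*(-1)*(1 - 1) = -462 + 2*(-1)*0 = -462 + 0 = -462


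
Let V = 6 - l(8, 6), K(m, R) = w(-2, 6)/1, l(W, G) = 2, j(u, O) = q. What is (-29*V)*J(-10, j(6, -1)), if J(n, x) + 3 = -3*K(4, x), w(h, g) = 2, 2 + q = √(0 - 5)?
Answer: 1044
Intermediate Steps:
q = -2 + I*√5 (q = -2 + √(0 - 5) = -2 + √(-5) = -2 + I*√5 ≈ -2.0 + 2.2361*I)
j(u, O) = -2 + I*√5
K(m, R) = 2 (K(m, R) = 2/1 = 2*1 = 2)
V = 4 (V = 6 - 1*2 = 6 - 2 = 4)
J(n, x) = -9 (J(n, x) = -3 - 3*2 = -3 - 6 = -9)
(-29*V)*J(-10, j(6, -1)) = -29*4*(-9) = -116*(-9) = 1044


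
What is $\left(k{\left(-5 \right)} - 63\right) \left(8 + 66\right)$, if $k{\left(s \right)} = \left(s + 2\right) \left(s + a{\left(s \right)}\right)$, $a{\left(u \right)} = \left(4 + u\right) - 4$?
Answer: $-2442$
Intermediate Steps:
$a{\left(u \right)} = u$
$k{\left(s \right)} = 2 s \left(2 + s\right)$ ($k{\left(s \right)} = \left(s + 2\right) \left(s + s\right) = \left(2 + s\right) 2 s = 2 s \left(2 + s\right)$)
$\left(k{\left(-5 \right)} - 63\right) \left(8 + 66\right) = \left(2 \left(-5\right) \left(2 - 5\right) - 63\right) \left(8 + 66\right) = \left(2 \left(-5\right) \left(-3\right) - 63\right) 74 = \left(30 - 63\right) 74 = \left(-33\right) 74 = -2442$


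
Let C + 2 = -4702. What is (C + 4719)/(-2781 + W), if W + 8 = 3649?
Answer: 3/172 ≈ 0.017442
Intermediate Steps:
C = -4704 (C = -2 - 4702 = -4704)
W = 3641 (W = -8 + 3649 = 3641)
(C + 4719)/(-2781 + W) = (-4704 + 4719)/(-2781 + 3641) = 15/860 = 15*(1/860) = 3/172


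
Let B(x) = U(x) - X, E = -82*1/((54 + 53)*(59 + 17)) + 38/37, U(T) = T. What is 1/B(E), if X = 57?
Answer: -150442/8422203 ≈ -0.017863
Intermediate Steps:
E = 152991/150442 (E = -82/(107*76) + 38*(1/37) = -82/8132 + 38/37 = -82*1/8132 + 38/37 = -41/4066 + 38/37 = 152991/150442 ≈ 1.0169)
B(x) = -57 + x (B(x) = x - 1*57 = x - 57 = -57 + x)
1/B(E) = 1/(-57 + 152991/150442) = 1/(-8422203/150442) = -150442/8422203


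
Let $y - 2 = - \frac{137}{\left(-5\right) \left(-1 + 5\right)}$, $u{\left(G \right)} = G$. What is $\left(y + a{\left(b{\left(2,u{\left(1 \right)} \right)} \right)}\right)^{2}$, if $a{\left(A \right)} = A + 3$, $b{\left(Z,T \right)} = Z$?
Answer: $\frac{76729}{400} \approx 191.82$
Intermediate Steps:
$a{\left(A \right)} = 3 + A$
$y = \frac{177}{20}$ ($y = 2 - \frac{137}{\left(-5\right) \left(-1 + 5\right)} = 2 - \frac{137}{\left(-5\right) 4} = 2 - \frac{137}{-20} = 2 - - \frac{137}{20} = 2 + \frac{137}{20} = \frac{177}{20} \approx 8.85$)
$\left(y + a{\left(b{\left(2,u{\left(1 \right)} \right)} \right)}\right)^{2} = \left(\frac{177}{20} + \left(3 + 2\right)\right)^{2} = \left(\frac{177}{20} + 5\right)^{2} = \left(\frac{277}{20}\right)^{2} = \frac{76729}{400}$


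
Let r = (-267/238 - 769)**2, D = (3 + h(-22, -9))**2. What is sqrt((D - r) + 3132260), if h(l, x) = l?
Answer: sqrt(143849326403)/238 ≈ 1593.6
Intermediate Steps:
D = 361 (D = (3 - 22)**2 = (-19)**2 = 361)
r = 33594857521/56644 (r = (-267*1/238 - 769)**2 = (-267/238 - 769)**2 = (-183289/238)**2 = 33594857521/56644 ≈ 5.9309e+5)
sqrt((D - r) + 3132260) = sqrt((361 - 1*33594857521/56644) + 3132260) = sqrt((361 - 33594857521/56644) + 3132260) = sqrt(-33574409037/56644 + 3132260) = sqrt(143849326403/56644) = sqrt(143849326403)/238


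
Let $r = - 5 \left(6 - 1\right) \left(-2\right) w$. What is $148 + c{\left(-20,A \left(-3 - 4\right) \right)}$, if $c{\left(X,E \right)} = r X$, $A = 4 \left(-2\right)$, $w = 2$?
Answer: $-1852$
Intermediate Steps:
$A = -8$
$r = 100$ ($r = - 5 \left(6 - 1\right) \left(-2\right) 2 = - 5 \cdot 5 \left(-2\right) 2 = \left(-1\right) 25 \left(-2\right) 2 = \left(-25\right) \left(-2\right) 2 = 50 \cdot 2 = 100$)
$c{\left(X,E \right)} = 100 X$
$148 + c{\left(-20,A \left(-3 - 4\right) \right)} = 148 + 100 \left(-20\right) = 148 - 2000 = -1852$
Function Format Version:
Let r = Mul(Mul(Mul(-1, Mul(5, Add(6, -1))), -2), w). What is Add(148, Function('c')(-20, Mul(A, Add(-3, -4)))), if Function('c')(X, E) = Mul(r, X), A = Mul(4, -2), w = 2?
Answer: -1852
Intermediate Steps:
A = -8
r = 100 (r = Mul(Mul(Mul(-1, Mul(5, Add(6, -1))), -2), 2) = Mul(Mul(Mul(-1, Mul(5, 5)), -2), 2) = Mul(Mul(Mul(-1, 25), -2), 2) = Mul(Mul(-25, -2), 2) = Mul(50, 2) = 100)
Function('c')(X, E) = Mul(100, X)
Add(148, Function('c')(-20, Mul(A, Add(-3, -4)))) = Add(148, Mul(100, -20)) = Add(148, -2000) = -1852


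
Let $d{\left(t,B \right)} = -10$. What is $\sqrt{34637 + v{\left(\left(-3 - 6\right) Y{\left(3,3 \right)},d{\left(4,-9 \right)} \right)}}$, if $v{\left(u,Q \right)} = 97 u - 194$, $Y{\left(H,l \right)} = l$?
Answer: $12 \sqrt{221} \approx 178.39$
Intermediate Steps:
$v{\left(u,Q \right)} = -194 + 97 u$
$\sqrt{34637 + v{\left(\left(-3 - 6\right) Y{\left(3,3 \right)},d{\left(4,-9 \right)} \right)}} = \sqrt{34637 + \left(-194 + 97 \left(-3 - 6\right) 3\right)} = \sqrt{34637 + \left(-194 + 97 \left(\left(-9\right) 3\right)\right)} = \sqrt{34637 + \left(-194 + 97 \left(-27\right)\right)} = \sqrt{34637 - 2813} = \sqrt{31824} = 12 \sqrt{221}$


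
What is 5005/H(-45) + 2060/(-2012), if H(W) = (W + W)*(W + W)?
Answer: -330797/814860 ≈ -0.40596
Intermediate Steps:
H(W) = 4*W**2 (H(W) = (2*W)*(2*W) = 4*W**2)
5005/H(-45) + 2060/(-2012) = 5005/((4*(-45)**2)) + 2060/(-2012) = 5005/((4*2025)) + 2060*(-1/2012) = 5005/8100 - 515/503 = 5005*(1/8100) - 515/503 = 1001/1620 - 515/503 = -330797/814860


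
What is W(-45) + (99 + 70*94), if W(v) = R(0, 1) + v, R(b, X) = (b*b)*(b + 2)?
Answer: 6634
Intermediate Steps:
R(b, X) = b²*(2 + b)
W(v) = v (W(v) = 0²*(2 + 0) + v = 0*2 + v = 0 + v = v)
W(-45) + (99 + 70*94) = -45 + (99 + 70*94) = -45 + (99 + 6580) = -45 + 6679 = 6634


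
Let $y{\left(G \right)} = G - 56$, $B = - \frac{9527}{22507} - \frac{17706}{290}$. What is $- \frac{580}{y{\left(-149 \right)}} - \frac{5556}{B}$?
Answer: $\frac{383344712858}{4113035663} \approx 93.202$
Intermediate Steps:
$B = - \frac{200635886}{3263515}$ ($B = \left(-9527\right) \frac{1}{22507} - \frac{8853}{145} = - \frac{9527}{22507} - \frac{8853}{145} = - \frac{200635886}{3263515} \approx -61.478$)
$y{\left(G \right)} = -56 + G$ ($y{\left(G \right)} = G - 56 = -56 + G$)
$- \frac{580}{y{\left(-149 \right)}} - \frac{5556}{B} = - \frac{580}{-56 - 149} - \frac{5556}{- \frac{200635886}{3263515}} = - \frac{580}{-205} - - \frac{9066044670}{100317943} = \left(-580\right) \left(- \frac{1}{205}\right) + \frac{9066044670}{100317943} = \frac{116}{41} + \frac{9066044670}{100317943} = \frac{383344712858}{4113035663}$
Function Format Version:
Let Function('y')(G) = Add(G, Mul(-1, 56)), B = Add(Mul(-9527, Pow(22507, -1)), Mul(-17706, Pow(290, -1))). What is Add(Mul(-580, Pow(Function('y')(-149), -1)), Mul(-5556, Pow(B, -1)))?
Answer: Rational(383344712858, 4113035663) ≈ 93.202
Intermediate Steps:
B = Rational(-200635886, 3263515) (B = Add(Mul(-9527, Rational(1, 22507)), Mul(-17706, Rational(1, 290))) = Add(Rational(-9527, 22507), Rational(-8853, 145)) = Rational(-200635886, 3263515) ≈ -61.478)
Function('y')(G) = Add(-56, G) (Function('y')(G) = Add(G, -56) = Add(-56, G))
Add(Mul(-580, Pow(Function('y')(-149), -1)), Mul(-5556, Pow(B, -1))) = Add(Mul(-580, Pow(Add(-56, -149), -1)), Mul(-5556, Pow(Rational(-200635886, 3263515), -1))) = Add(Mul(-580, Pow(-205, -1)), Mul(-5556, Rational(-3263515, 200635886))) = Add(Mul(-580, Rational(-1, 205)), Rational(9066044670, 100317943)) = Add(Rational(116, 41), Rational(9066044670, 100317943)) = Rational(383344712858, 4113035663)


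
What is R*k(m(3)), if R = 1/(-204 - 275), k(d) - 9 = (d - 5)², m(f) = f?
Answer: -13/479 ≈ -0.027140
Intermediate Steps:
k(d) = 9 + (-5 + d)² (k(d) = 9 + (d - 5)² = 9 + (-5 + d)²)
R = -1/479 (R = 1/(-479) = -1/479 ≈ -0.0020877)
R*k(m(3)) = -(9 + (-5 + 3)²)/479 = -(9 + (-2)²)/479 = -(9 + 4)/479 = -1/479*13 = -13/479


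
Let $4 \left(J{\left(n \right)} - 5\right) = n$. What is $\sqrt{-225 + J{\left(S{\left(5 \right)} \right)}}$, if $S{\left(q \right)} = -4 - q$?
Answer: $\frac{i \sqrt{889}}{2} \approx 14.908 i$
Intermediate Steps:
$J{\left(n \right)} = 5 + \frac{n}{4}$
$\sqrt{-225 + J{\left(S{\left(5 \right)} \right)}} = \sqrt{-225 + \left(5 + \frac{-4 - 5}{4}\right)} = \sqrt{-225 + \left(5 + \frac{1}{4} \left(-9\right)\right)} = \sqrt{-225 + \left(5 - \frac{9}{4}\right)} = \sqrt{-225 + \frac{11}{4}} = \sqrt{- \frac{889}{4}} = \frac{i \sqrt{889}}{2}$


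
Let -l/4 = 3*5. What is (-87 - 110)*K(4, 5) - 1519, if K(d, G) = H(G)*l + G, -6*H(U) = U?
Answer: -12354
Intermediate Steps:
H(U) = -U/6
l = -60 (l = -12*5 = -4*15 = -60)
K(d, G) = 11*G (K(d, G) = -G/6*(-60) + G = 10*G + G = 11*G)
(-87 - 110)*K(4, 5) - 1519 = (-87 - 110)*(11*5) - 1519 = -197*55 - 1519 = -10835 - 1519 = -12354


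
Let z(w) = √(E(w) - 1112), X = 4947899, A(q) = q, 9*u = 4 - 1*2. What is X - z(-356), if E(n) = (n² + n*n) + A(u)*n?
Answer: 4947899 - 8*√35477/3 ≈ 4.9474e+6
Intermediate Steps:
u = 2/9 (u = (4 - 1*2)/9 = (4 - 2)/9 = (⅑)*2 = 2/9 ≈ 0.22222)
E(n) = 2*n² + 2*n/9 (E(n) = (n² + n*n) + 2*n/9 = (n² + n²) + 2*n/9 = 2*n² + 2*n/9)
z(w) = √(-1112 + 2*w*(1 + 9*w)/9) (z(w) = √(2*w*(1 + 9*w)/9 - 1112) = √(-1112 + 2*w*(1 + 9*w)/9))
X - z(-356) = 4947899 - √2*√(-5004 - 356*(1 + 9*(-356)))/3 = 4947899 - √2*√(-5004 - 356*(1 - 3204))/3 = 4947899 - √2*√(-5004 - 356*(-3203))/3 = 4947899 - √2*√(-5004 + 1140268)/3 = 4947899 - √2*√1135264/3 = 4947899 - √2*4*√70954/3 = 4947899 - 8*√35477/3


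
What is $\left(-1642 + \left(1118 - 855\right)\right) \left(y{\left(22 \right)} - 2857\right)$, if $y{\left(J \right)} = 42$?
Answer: $3881885$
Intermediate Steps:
$\left(-1642 + \left(1118 - 855\right)\right) \left(y{\left(22 \right)} - 2857\right) = \left(-1642 + \left(1118 - 855\right)\right) \left(42 - 2857\right) = \left(-1642 + 263\right) \left(-2815\right) = \left(-1379\right) \left(-2815\right) = 3881885$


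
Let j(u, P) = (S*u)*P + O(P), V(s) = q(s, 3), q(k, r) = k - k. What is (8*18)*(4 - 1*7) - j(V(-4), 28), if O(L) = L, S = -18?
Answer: -460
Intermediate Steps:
q(k, r) = 0
V(s) = 0
j(u, P) = P - 18*P*u (j(u, P) = (-18*u)*P + P = -18*P*u + P = P - 18*P*u)
(8*18)*(4 - 1*7) - j(V(-4), 28) = (8*18)*(4 - 1*7) - 28*(1 - 18*0) = 144*(4 - 7) - 28*(1 + 0) = 144*(-3) - 28 = -432 - 1*28 = -432 - 28 = -460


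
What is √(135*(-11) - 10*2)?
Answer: I*√1505 ≈ 38.794*I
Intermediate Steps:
√(135*(-11) - 10*2) = √(-1485 - 20) = √(-1505) = I*√1505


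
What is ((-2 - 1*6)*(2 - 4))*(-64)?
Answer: -1024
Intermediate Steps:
((-2 - 1*6)*(2 - 4))*(-64) = ((-2 - 6)*(-2))*(-64) = -8*(-2)*(-64) = 16*(-64) = -1024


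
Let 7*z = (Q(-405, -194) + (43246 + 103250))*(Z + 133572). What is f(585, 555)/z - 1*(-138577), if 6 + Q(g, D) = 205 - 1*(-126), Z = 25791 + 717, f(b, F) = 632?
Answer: 407123734477723/2937888210 ≈ 1.3858e+5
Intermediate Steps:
Z = 26508
Q(g, D) = 325 (Q(g, D) = -6 + (205 - 1*(-126)) = -6 + (205 + 126) = -6 + 331 = 325)
z = 23503105680/7 (z = ((325 + (43246 + 103250))*(26508 + 133572))/7 = ((325 + 146496)*160080)/7 = (146821*160080)/7 = (⅐)*23503105680 = 23503105680/7 ≈ 3.3576e+9)
f(585, 555)/z - 1*(-138577) = 632/(23503105680/7) - 1*(-138577) = 632*(7/23503105680) + 138577 = 553/2937888210 + 138577 = 407123734477723/2937888210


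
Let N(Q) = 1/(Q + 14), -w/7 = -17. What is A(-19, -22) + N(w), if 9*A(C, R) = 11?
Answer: 1472/1197 ≈ 1.2297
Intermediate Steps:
w = 119 (w = -7*(-17) = 119)
A(C, R) = 11/9 (A(C, R) = (1/9)*11 = 11/9)
N(Q) = 1/(14 + Q)
A(-19, -22) + N(w) = 11/9 + 1/(14 + 119) = 11/9 + 1/133 = 1472/1197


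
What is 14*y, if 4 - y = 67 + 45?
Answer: -1512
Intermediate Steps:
y = -108 (y = 4 - (67 + 45) = 4 - 1*112 = 4 - 112 = -108)
14*y = 14*(-108) = -1512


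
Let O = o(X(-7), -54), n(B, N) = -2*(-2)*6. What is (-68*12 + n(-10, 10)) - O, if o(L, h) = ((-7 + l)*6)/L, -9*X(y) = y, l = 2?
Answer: -5274/7 ≈ -753.43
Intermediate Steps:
n(B, N) = 24 (n(B, N) = 4*6 = 24)
X(y) = -y/9
o(L, h) = -30/L (o(L, h) = ((-7 + 2)*6)/L = (-5*6)/L = -30/L)
O = -270/7 (O = -30/((-⅑*(-7))) = -30/7/9 = -30*9/7 = -270/7 ≈ -38.571)
(-68*12 + n(-10, 10)) - O = (-68*12 + 24) - 1*(-270/7) = (-816 + 24) + 270/7 = -792 + 270/7 = -5274/7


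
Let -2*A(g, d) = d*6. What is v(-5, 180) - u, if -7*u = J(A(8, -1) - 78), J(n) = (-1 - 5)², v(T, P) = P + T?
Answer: 1261/7 ≈ 180.14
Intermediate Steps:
A(g, d) = -3*d (A(g, d) = -d*6/2 = -3*d)
J(n) = 36 (J(n) = (-6)² = 36)
u = -36/7 (u = -⅐*36 = -36/7 ≈ -5.1429)
v(-5, 180) - u = (180 - 5) - 1*(-36/7) = 175 + 36/7 = 1261/7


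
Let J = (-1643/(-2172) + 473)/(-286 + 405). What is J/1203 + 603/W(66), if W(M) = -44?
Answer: -11715608591/855076761 ≈ -13.701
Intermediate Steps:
J = 1028999/258468 (J = (-1643*(-1/2172) + 473)/119 = (1643/2172 + 473)*(1/119) = (1028999/2172)*(1/119) = 1028999/258468 ≈ 3.9811)
J/1203 + 603/W(66) = (1028999/258468)/1203 + 603/(-44) = (1028999/258468)*(1/1203) + 603*(-1/44) = 1028999/310937004 - 603/44 = -11715608591/855076761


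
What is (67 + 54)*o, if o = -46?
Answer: -5566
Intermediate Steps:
(67 + 54)*o = (67 + 54)*(-46) = 121*(-46) = -5566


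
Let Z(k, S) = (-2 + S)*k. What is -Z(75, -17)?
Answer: 1425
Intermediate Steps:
Z(k, S) = k*(-2 + S)
-Z(75, -17) = -75*(-2 - 17) = -75*(-19) = -1*(-1425) = 1425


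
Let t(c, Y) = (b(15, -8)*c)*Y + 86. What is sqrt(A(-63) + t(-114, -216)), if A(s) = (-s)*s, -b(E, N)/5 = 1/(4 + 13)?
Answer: I*sqrt(3215227)/17 ≈ 105.48*I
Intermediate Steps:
b(E, N) = -5/17 (b(E, N) = -5/(4 + 13) = -5/17)
t(c, Y) = 86 - 5*Y*c/17 (t(c, Y) = (-5*c/17)*Y + 86 = -5*Y*c/17 + 86 = 86 - 5*Y*c/17)
A(s) = -s**2
sqrt(A(-63) + t(-114, -216)) = sqrt(-1*(-63)**2 + (86 - 5/17*(-216)*(-114))) = sqrt(-1*3969 + (86 - 123120/17)) = sqrt(-3969 - 121658/17) = sqrt(-189131/17) = I*sqrt(3215227)/17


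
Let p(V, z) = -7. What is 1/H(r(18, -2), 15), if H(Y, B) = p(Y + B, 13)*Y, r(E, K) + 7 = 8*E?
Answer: -1/959 ≈ -0.0010428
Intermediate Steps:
r(E, K) = -7 + 8*E
H(Y, B) = -7*Y
1/H(r(18, -2), 15) = 1/(-7*(-7 + 8*18)) = 1/(-7*(-7 + 144)) = 1/(-7*137) = 1/(-959) = -1/959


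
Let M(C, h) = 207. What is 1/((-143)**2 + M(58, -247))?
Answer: 1/20656 ≈ 4.8412e-5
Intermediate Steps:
1/((-143)**2 + M(58, -247)) = 1/((-143)**2 + 207) = 1/(20449 + 207) = 1/20656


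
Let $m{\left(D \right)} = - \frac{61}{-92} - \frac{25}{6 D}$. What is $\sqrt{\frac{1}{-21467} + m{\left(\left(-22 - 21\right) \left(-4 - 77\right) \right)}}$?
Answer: $\frac{\sqrt{869861235757848645}}{1146466602} \approx 0.81351$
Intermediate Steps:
$m{\left(D \right)} = \frac{61}{92} - \frac{25}{6 D}$ ($m{\left(D \right)} = \left(-61\right) \left(- \frac{1}{92}\right) - 25 \frac{1}{6 D} = \frac{61}{92} - \frac{25}{6 D}$)
$\sqrt{\frac{1}{-21467} + m{\left(\left(-22 - 21\right) \left(-4 - 77\right) \right)}} = \sqrt{\frac{1}{-21467} + \frac{-1150 + 183 \left(-22 - 21\right) \left(-4 - 77\right)}{276 \left(-22 - 21\right) \left(-4 - 77\right)}} = \sqrt{- \frac{1}{21467} + \frac{-1150 + 183 \left(\left(-43\right) \left(-81\right)\right)}{276 \left(\left(-43\right) \left(-81\right)\right)}} = \sqrt{- \frac{1}{21467} + \frac{-1150 + 183 \cdot 3483}{276 \cdot 3483}} = \sqrt{- \frac{1}{21467} + \frac{1}{276} \cdot \frac{1}{3483} \left(-1150 + 637389\right)} = \sqrt{- \frac{1}{21467} + \frac{1}{276} \cdot \frac{1}{3483} \cdot 636239} = \sqrt{- \frac{1}{21467} + \frac{636239}{961308}} = \sqrt{\frac{13657181305}{20636398836}} = \frac{\sqrt{869861235757848645}}{1146466602}$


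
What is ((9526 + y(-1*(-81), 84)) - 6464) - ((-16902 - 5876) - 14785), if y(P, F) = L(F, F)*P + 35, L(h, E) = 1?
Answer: 40741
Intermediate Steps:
y(P, F) = 35 + P (y(P, F) = 1*P + 35 = P + 35 = 35 + P)
((9526 + y(-1*(-81), 84)) - 6464) - ((-16902 - 5876) - 14785) = ((9526 + (35 - 1*(-81))) - 6464) - ((-16902 - 5876) - 14785) = ((9526 + (35 + 81)) - 6464) - (-22778 - 14785) = ((9526 + 116) - 6464) - 1*(-37563) = (9642 - 6464) + 37563 = 3178 + 37563 = 40741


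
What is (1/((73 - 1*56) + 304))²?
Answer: 1/103041 ≈ 9.7049e-6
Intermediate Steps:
(1/((73 - 1*56) + 304))² = (1/((73 - 56) + 304))² = (1/(17 + 304))² = (1/321)² = 1/103041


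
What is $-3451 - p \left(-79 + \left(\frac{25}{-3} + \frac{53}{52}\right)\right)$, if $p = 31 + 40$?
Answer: $\frac{417659}{156} \approx 2677.3$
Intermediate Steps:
$p = 71$
$-3451 - p \left(-79 + \left(\frac{25}{-3} + \frac{53}{52}\right)\right) = -3451 - 71 \left(-79 + \left(\frac{25}{-3} + \frac{53}{52}\right)\right) = -3451 - 71 \left(-79 + \left(25 \left(- \frac{1}{3}\right) + 53 \cdot \frac{1}{52}\right)\right) = -3451 - 71 \left(-79 + \left(- \frac{25}{3} + \frac{53}{52}\right)\right) = -3451 - 71 \left(-79 - \frac{1141}{156}\right) = -3451 - 71 \left(- \frac{13465}{156}\right) = -3451 - - \frac{956015}{156} = -3451 + \frac{956015}{156} = \frac{417659}{156}$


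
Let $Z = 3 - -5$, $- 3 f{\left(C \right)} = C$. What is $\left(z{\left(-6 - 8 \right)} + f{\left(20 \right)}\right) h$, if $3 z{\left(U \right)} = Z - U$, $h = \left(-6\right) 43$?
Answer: $-172$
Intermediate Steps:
$f{\left(C \right)} = - \frac{C}{3}$
$h = -258$
$Z = 8$ ($Z = 3 + 5 = 8$)
$z{\left(U \right)} = \frac{8}{3} - \frac{U}{3}$ ($z{\left(U \right)} = \frac{8 - U}{3} = \frac{8}{3} - \frac{U}{3}$)
$\left(z{\left(-6 - 8 \right)} + f{\left(20 \right)}\right) h = \left(\left(\frac{8}{3} - \frac{-6 - 8}{3}\right) - \frac{20}{3}\right) \left(-258\right) = \left(\left(\frac{8}{3} - - \frac{14}{3}\right) - \frac{20}{3}\right) \left(-258\right) = \left(\left(\frac{8}{3} + \frac{14}{3}\right) - \frac{20}{3}\right) \left(-258\right) = \left(\frac{22}{3} - \frac{20}{3}\right) \left(-258\right) = \frac{2}{3} \left(-258\right) = -172$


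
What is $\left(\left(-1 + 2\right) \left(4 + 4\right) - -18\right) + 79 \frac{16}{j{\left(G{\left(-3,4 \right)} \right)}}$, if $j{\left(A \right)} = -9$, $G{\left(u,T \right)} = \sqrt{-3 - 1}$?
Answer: $- \frac{1030}{9} \approx -114.44$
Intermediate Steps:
$G{\left(u,T \right)} = 2 i$ ($G{\left(u,T \right)} = \sqrt{-4} = 2 i$)
$\left(\left(-1 + 2\right) \left(4 + 4\right) - -18\right) + 79 \frac{16}{j{\left(G{\left(-3,4 \right)} \right)}} = \left(\left(-1 + 2\right) \left(4 + 4\right) - -18\right) + 79 \frac{16}{-9} = \left(1 \cdot 8 + 18\right) + 79 \cdot 16 \left(- \frac{1}{9}\right) = \left(8 + 18\right) + 79 \left(- \frac{16}{9}\right) = 26 - \frac{1264}{9} = - \frac{1030}{9}$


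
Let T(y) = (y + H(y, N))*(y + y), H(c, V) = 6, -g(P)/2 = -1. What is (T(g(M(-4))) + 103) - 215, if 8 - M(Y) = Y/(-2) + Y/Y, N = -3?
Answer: -80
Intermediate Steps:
M(Y) = 7 + Y/2 (M(Y) = 8 - (Y/(-2) + Y/Y) = 8 - (Y*(-½) + 1) = 8 - (-Y/2 + 1) = 8 - (1 - Y/2) = 8 + (-1 + Y/2) = 7 + Y/2)
g(P) = 2 (g(P) = -2*(-1) = 2)
T(y) = 2*y*(6 + y) (T(y) = (y + 6)*(y + y) = (6 + y)*(2*y) = 2*y*(6 + y))
(T(g(M(-4))) + 103) - 215 = (2*2*(6 + 2) + 103) - 215 = (2*2*8 + 103) - 215 = (32 + 103) - 215 = 135 - 215 = -80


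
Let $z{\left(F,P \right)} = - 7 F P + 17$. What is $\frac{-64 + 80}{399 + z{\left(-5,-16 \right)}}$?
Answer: $- \frac{1}{9} \approx -0.11111$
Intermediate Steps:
$z{\left(F,P \right)} = 17 - 7 F P$ ($z{\left(F,P \right)} = - 7 F P + 17 = 17 - 7 F P$)
$\frac{-64 + 80}{399 + z{\left(-5,-16 \right)}} = \frac{-64 + 80}{399 + \left(17 - \left(-35\right) \left(-16\right)\right)} = \frac{16}{399 + \left(17 - 560\right)} = \frac{16}{399 - 543} = \frac{16}{-144} = 16 \left(- \frac{1}{144}\right) = - \frac{1}{9}$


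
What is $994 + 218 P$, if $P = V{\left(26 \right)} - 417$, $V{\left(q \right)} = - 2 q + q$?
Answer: $-95580$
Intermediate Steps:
$V{\left(q \right)} = - q$
$P = -443$ ($P = \left(-1\right) 26 - 417 = -26 - 417 = -443$)
$994 + 218 P = 994 + 218 \left(-443\right) = 994 - 96574 = -95580$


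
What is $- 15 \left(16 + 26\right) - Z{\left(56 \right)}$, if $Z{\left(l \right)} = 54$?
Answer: $-684$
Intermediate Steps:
$- 15 \left(16 + 26\right) - Z{\left(56 \right)} = - 15 \left(16 + 26\right) - 54 = \left(-15\right) 42 - 54 = -630 - 54 = -684$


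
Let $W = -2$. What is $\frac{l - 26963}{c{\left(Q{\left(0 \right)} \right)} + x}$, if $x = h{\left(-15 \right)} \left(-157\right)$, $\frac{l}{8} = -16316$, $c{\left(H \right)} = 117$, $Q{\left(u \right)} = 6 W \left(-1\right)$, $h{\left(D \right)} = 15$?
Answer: $\frac{52497}{746} \approx 70.371$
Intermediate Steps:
$Q{\left(u \right)} = 12$ ($Q{\left(u \right)} = 6 \left(-2\right) \left(-1\right) = \left(-12\right) \left(-1\right) = 12$)
$l = -130528$ ($l = 8 \left(-16316\right) = -130528$)
$x = -2355$ ($x = 15 \left(-157\right) = -2355$)
$\frac{l - 26963}{c{\left(Q{\left(0 \right)} \right)} + x} = \frac{-130528 - 26963}{117 - 2355} = - \frac{157491}{-2238} = \left(-157491\right) \left(- \frac{1}{2238}\right) = \frac{52497}{746}$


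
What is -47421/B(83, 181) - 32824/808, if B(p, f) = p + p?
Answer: -5470619/16766 ≈ -326.29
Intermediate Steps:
B(p, f) = 2*p
-47421/B(83, 181) - 32824/808 = -47421/(2*83) - 32824/808 = -47421/166 - 32824*1/808 = -47421*1/166 - 4103/101 = -47421/166 - 4103/101 = -5470619/16766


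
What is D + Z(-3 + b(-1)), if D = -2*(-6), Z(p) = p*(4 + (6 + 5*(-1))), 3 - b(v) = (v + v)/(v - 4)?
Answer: 10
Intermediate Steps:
b(v) = 3 - 2*v/(-4 + v) (b(v) = 3 - (v + v)/(v - 4) = 3 - 2*v/(-4 + v))
Z(p) = 5*p (Z(p) = p*(4 + (6 - 5)) = p*(4 + 1) = p*5 = 5*p)
D = 12
D + Z(-3 + b(-1)) = 12 + 5*(-3 + (-12 - 1)/(-4 - 1)) = 12 + 5*(-3 - 13/(-5)) = 12 + 5*(-3 - ⅕*(-13)) = 12 + 5*(-3 + 13/5) = 12 + 5*(-⅖) = 12 - 2 = 10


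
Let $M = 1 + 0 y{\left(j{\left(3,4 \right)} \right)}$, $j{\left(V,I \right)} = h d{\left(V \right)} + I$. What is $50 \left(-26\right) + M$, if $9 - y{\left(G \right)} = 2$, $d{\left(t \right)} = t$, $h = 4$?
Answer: $-1299$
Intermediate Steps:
$j{\left(V,I \right)} = I + 4 V$ ($j{\left(V,I \right)} = 4 V + I = I + 4 V$)
$y{\left(G \right)} = 7$ ($y{\left(G \right)} = 9 - 2 = 7$)
$M = 1$ ($M = 1 + 0 \cdot 7 = 1 + 0 = 1$)
$50 \left(-26\right) + M = 50 \left(-26\right) + 1 = -1300 + 1 = -1299$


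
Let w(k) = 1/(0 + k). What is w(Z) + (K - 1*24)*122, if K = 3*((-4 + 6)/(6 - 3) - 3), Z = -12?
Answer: -45385/12 ≈ -3782.1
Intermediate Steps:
w(k) = 1/k
K = -7 (K = 3*(2/3 - 3) = 3*(2*(⅓) - 3) = 3*(⅔ - 3) = 3*(-7/3) = -7)
w(Z) + (K - 1*24)*122 = 1/(-12) + (-7 - 1*24)*122 = -1/12 + (-7 - 24)*122 = -1/12 - 31*122 = -1/12 - 3782 = -45385/12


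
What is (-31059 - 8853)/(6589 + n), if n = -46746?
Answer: 39912/40157 ≈ 0.99390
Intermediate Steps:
(-31059 - 8853)/(6589 + n) = (-31059 - 8853)/(6589 - 46746) = -39912/(-40157) = -39912*(-1/40157) = 39912/40157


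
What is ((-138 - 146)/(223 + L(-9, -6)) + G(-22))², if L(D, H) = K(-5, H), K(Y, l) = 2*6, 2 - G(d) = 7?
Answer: 2128681/55225 ≈ 38.546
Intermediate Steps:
G(d) = -5 (G(d) = 2 - 1*7 = 2 - 7 = -5)
K(Y, l) = 12
L(D, H) = 12
((-138 - 146)/(223 + L(-9, -6)) + G(-22))² = ((-138 - 146)/(223 + 12) - 5)² = (-284/235 - 5)² = (-1459/235)² = 2128681/55225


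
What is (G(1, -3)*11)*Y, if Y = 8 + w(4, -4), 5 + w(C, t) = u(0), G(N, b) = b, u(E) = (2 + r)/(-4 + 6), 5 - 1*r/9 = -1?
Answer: -1023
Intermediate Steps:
r = 54 (r = 45 - 9*(-1) = 45 + 9 = 54)
u(E) = 28 (u(E) = (2 + 54)/(-4 + 6) = 56/2 = 56*(½) = 28)
w(C, t) = 23 (w(C, t) = -5 + 28 = 23)
Y = 31 (Y = 8 + 23 = 31)
(G(1, -3)*11)*Y = -3*11*31 = -33*31 = -1023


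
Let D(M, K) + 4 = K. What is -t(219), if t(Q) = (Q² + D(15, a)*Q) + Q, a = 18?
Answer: -51246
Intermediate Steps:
D(M, K) = -4 + K
t(Q) = Q² + 15*Q (t(Q) = (Q² + (-4 + 18)*Q) + Q = (Q² + 14*Q) + Q = Q² + 15*Q)
-t(219) = -219*(15 + 219) = -219*234 = -1*51246 = -51246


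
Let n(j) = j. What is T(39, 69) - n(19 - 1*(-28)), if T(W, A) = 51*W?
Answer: 1942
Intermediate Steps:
T(39, 69) - n(19 - 1*(-28)) = 51*39 - (19 - 1*(-28)) = 1989 - (19 + 28) = 1989 - 1*47 = 1989 - 47 = 1942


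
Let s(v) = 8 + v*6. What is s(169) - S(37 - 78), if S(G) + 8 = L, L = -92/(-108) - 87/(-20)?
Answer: 553391/540 ≈ 1024.8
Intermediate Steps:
L = 2809/540 (L = -92*(-1/108) - 87*(-1/20) = 23/27 + 87/20 = 2809/540 ≈ 5.2019)
S(G) = -1511/540 (S(G) = -8 + 2809/540 = -1511/540)
s(v) = 8 + 6*v
s(169) - S(37 - 78) = (8 + 6*169) - 1*(-1511/540) = (8 + 1014) + 1511/540 = 1022 + 1511/540 = 553391/540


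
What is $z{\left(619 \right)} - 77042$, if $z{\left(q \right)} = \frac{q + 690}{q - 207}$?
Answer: $- \frac{31739995}{412} \approx -77039.0$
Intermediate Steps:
$z{\left(q \right)} = \frac{690 + q}{-207 + q}$
$z{\left(619 \right)} - 77042 = \frac{690 + 619}{-207 + 619} - 77042 = \frac{1}{412} \cdot 1309 - 77042 = \frac{1309}{412} - 77042 = - \frac{31739995}{412}$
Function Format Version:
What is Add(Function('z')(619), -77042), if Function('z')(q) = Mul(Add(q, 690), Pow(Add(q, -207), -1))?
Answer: Rational(-31739995, 412) ≈ -77039.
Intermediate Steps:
Function('z')(q) = Mul(Pow(Add(-207, q), -1), Add(690, q)) (Function('z')(q) = Mul(Add(690, q), Pow(Add(-207, q), -1)) = Mul(Pow(Add(-207, q), -1), Add(690, q)))
Add(Function('z')(619), -77042) = Add(Mul(Pow(Add(-207, 619), -1), Add(690, 619)), -77042) = Add(Mul(Pow(412, -1), 1309), -77042) = Add(Mul(Rational(1, 412), 1309), -77042) = Add(Rational(1309, 412), -77042) = Rational(-31739995, 412)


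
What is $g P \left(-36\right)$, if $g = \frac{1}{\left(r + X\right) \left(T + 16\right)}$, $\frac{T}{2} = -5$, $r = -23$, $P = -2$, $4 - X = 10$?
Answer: $- \frac{12}{29} \approx -0.41379$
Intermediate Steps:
$X = -6$ ($X = 4 - 10 = -6$)
$T = -10$ ($T = 2 \left(-5\right) = -10$)
$g = - \frac{1}{174}$ ($g = \frac{1}{\left(-23 - 6\right) \left(-10 + 16\right)} = \frac{1}{\left(-29\right) 6} = \frac{1}{-174} = - \frac{1}{174} \approx -0.0057471$)
$g P \left(-36\right) = \left(- \frac{1}{174}\right) \left(-2\right) \left(-36\right) = \frac{1}{87} \left(-36\right) = - \frac{12}{29}$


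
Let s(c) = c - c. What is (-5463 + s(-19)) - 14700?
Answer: -20163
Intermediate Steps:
s(c) = 0
(-5463 + s(-19)) - 14700 = (-5463 + 0) - 14700 = -5463 - 14700 = -20163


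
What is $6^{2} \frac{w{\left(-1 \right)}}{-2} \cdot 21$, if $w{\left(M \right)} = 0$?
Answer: $0$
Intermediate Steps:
$6^{2} \frac{w{\left(-1 \right)}}{-2} \cdot 21 = 6^{2} \frac{0}{-2} \cdot 21 = 36 \cdot 0 \left(- \frac{1}{2}\right) 21 = 36 \cdot 0 \cdot 21 = 36 \cdot 0 = 0$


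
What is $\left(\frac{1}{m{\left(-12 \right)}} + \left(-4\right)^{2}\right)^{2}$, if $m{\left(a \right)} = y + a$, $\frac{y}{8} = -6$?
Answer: $\frac{919681}{3600} \approx 255.47$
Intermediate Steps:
$y = -48$ ($y = 8 \left(-6\right) = -48$)
$m{\left(a \right)} = -48 + a$
$\left(\frac{1}{m{\left(-12 \right)}} + \left(-4\right)^{2}\right)^{2} = \left(\frac{1}{-48 - 12} + \left(-4\right)^{2}\right)^{2} = \left(\frac{1}{-60} + 16\right)^{2} = \left(- \frac{1}{60} + 16\right)^{2} = \left(\frac{959}{60}\right)^{2} = \frac{919681}{3600}$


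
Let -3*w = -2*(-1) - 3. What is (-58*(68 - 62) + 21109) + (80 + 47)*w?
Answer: 62410/3 ≈ 20803.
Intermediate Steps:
w = 1/3 (w = -(-2*(-1) - 3)/3 = -(2 - 3)/3 = -1/3*(-1) = 1/3 ≈ 0.33333)
(-58*(68 - 62) + 21109) + (80 + 47)*w = (-58*(68 - 62) + 21109) + (80 + 47)*(1/3) = (-58*6 + 21109) + 127*(1/3) = (-348 + 21109) + 127/3 = 20761 + 127/3 = 62410/3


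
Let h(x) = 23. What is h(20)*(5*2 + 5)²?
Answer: 5175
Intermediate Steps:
h(20)*(5*2 + 5)² = 23*(5*2 + 5)² = 23*(10 + 5)² = 23*15² = 23*225 = 5175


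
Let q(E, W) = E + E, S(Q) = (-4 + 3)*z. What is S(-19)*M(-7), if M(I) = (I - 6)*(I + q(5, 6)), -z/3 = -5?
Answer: 585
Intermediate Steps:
z = 15 (z = -3*(-5) = 15)
S(Q) = -15 (S(Q) = (-4 + 3)*15 = -1*15 = -15)
q(E, W) = 2*E
M(I) = (-6 + I)*(10 + I) (M(I) = (I - 6)*(I + 2*5) = (-6 + I)*(I + 10) = (-6 + I)*(10 + I))
S(-19)*M(-7) = -15*(-60 + (-7)² + 4*(-7)) = -15*(-60 + 49 - 28) = -15*(-39) = 585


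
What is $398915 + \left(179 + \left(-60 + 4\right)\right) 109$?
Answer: $412322$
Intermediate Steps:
$398915 + \left(179 + \left(-60 + 4\right)\right) 109 = 398915 + \left(179 - 56\right) 109 = 398915 + 123 \cdot 109 = 398915 + 13407 = 412322$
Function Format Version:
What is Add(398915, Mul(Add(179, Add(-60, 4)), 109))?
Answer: 412322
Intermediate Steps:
Add(398915, Mul(Add(179, Add(-60, 4)), 109)) = Add(398915, Mul(Add(179, -56), 109)) = Add(398915, Mul(123, 109)) = Add(398915, 13407) = 412322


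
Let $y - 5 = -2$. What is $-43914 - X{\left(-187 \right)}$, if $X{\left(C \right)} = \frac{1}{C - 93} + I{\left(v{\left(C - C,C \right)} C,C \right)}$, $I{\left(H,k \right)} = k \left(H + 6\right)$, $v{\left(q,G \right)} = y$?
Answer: $- \frac{41355719}{280} \approx -1.477 \cdot 10^{5}$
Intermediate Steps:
$y = 3$ ($y = 5 - 2 = 3$)
$v{\left(q,G \right)} = 3$
$I{\left(H,k \right)} = k \left(6 + H\right)$
$X{\left(C \right)} = \frac{1}{-93 + C} + C \left(6 + 3 C\right)$ ($X{\left(C \right)} = \frac{1}{C - 93} + C \left(6 + 3 C\right) = \frac{1}{-93 + C} + C \left(6 + 3 C\right)$)
$-43914 - X{\left(-187 \right)} = -43914 - \frac{1 - -104346 - 273 \left(-187\right)^{2} + 3 \left(-187\right)^{3}}{-93 - 187} = -43914 - \frac{1 + 104346 - 9546537 + 3 \left(-6539203\right)}{-280} = -43914 - - \frac{1 + 104346 - 9546537 - 19617609}{280} = -43914 - \left(- \frac{1}{280}\right) \left(-29059799\right) = -43914 - \frac{29059799}{280} = - \frac{41355719}{280}$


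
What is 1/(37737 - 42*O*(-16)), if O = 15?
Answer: 1/47817 ≈ 2.0913e-5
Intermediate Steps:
1/(37737 - 42*O*(-16)) = 1/(37737 - 42*15*(-16)) = 1/(37737 - 630*(-16)) = 1/(37737 + 10080) = 1/47817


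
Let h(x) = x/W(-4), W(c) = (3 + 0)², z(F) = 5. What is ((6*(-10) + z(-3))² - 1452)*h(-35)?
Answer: -55055/9 ≈ -6117.2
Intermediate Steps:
W(c) = 9 (W(c) = 3² = 9)
h(x) = x/9
((6*(-10) + z(-3))² - 1452)*h(-35) = ((6*(-10) + 5)² - 1452)*((⅑)*(-35)) = ((-60 + 5)² - 1452)*(-35/9) = ((-55)² - 1452)*(-35/9) = (3025 - 1452)*(-35/9) = 1573*(-35/9) = -55055/9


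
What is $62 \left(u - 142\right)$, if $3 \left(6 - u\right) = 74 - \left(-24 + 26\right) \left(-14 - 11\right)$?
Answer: $- \frac{32984}{3} \approx -10995.0$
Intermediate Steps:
$u = - \frac{106}{3}$ ($u = 6 - \frac{74 - \left(-24 + 26\right) \left(-14 - 11\right)}{3} = 6 - \frac{74 - 2 \left(-25\right)}{3} = 6 - \frac{74 - -50}{3} = 6 - \frac{74 + 50}{3} = 6 - \frac{124}{3} = - \frac{106}{3} \approx -35.333$)
$62 \left(u - 142\right) = 62 \left(- \frac{106}{3} - 142\right) = 62 \left(- \frac{532}{3}\right) = - \frac{32984}{3}$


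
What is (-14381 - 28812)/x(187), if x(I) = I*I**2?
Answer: -43193/6539203 ≈ -0.0066052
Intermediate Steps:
x(I) = I**3
(-14381 - 28812)/x(187) = (-14381 - 28812)/(187**3) = -43193/6539203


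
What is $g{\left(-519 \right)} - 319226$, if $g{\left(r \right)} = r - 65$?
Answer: $-319810$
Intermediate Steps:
$g{\left(r \right)} = -65 + r$
$g{\left(-519 \right)} - 319226 = \left(-65 - 519\right) - 319226 = -584 - 319226 = -319810$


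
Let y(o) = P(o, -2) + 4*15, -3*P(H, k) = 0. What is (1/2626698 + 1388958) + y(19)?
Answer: 3648530802565/2626698 ≈ 1.3890e+6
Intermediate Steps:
P(H, k) = 0 (P(H, k) = -⅓*0 = 0)
y(o) = 60 (y(o) = 0 + 4*15 = 0 + 60 = 60)
(1/2626698 + 1388958) + y(19) = (1/2626698 + 1388958) + 60 = 3648373200685/2626698 + 60 = 3648530802565/2626698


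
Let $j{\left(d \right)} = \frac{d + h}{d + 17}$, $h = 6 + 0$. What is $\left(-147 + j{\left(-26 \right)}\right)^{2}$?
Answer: $\frac{1697809}{81} \approx 20961.0$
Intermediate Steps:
$h = 6$
$j{\left(d \right)} = \frac{6 + d}{17 + d}$ ($j{\left(d \right)} = \frac{d + 6}{d + 17} = \frac{6 + d}{17 + d}$)
$\left(-147 + j{\left(-26 \right)}\right)^{2} = \left(-147 + \frac{6 - 26}{17 - 26}\right)^{2} = \left(-147 + \frac{1}{-9} \left(-20\right)\right)^{2} = \left(-147 - - \frac{20}{9}\right)^{2} = \left(-147 + \frac{20}{9}\right)^{2} = \left(- \frac{1303}{9}\right)^{2} = \frac{1697809}{81}$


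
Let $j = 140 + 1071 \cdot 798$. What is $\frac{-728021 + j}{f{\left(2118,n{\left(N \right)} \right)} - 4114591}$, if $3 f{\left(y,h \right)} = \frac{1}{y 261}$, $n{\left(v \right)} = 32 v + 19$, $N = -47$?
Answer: $- \frac{30035173734}{974801860979} \approx -0.030812$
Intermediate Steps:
$j = 854798$ ($j = 140 + 854658 = 854798$)
$n{\left(v \right)} = 19 + 32 v$
$f{\left(y,h \right)} = \frac{1}{783 y}$ ($f{\left(y,h \right)} = \frac{1}{3 y 261} = \frac{1}{3 \cdot 261 y} = \frac{\frac{1}{261} \frac{1}{y}}{3} = \frac{1}{783 y}$)
$\frac{-728021 + j}{f{\left(2118,n{\left(N \right)} \right)} - 4114591} = \frac{-728021 + 854798}{\frac{1}{783 \cdot 2118} - 4114591} = \frac{126777}{\frac{1}{783} \cdot \frac{1}{2118} - 4114591} = \frac{126777}{\frac{1}{1658394} - 4114591} = \frac{126777}{- \frac{6823613026853}{1658394}} = 126777 \left(- \frac{1658394}{6823613026853}\right) = - \frac{30035173734}{974801860979}$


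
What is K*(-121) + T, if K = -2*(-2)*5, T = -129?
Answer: -2549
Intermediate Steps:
K = 20 (K = 4*5 = 20)
K*(-121) + T = 20*(-121) - 129 = -2420 - 129 = -2549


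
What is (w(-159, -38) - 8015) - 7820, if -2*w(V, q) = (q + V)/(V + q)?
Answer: -31671/2 ≈ -15836.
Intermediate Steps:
w(V, q) = -½ (w(V, q) = -(q + V)/(2*(V + q)) = -(V + q)/(2*(V + q)) = -½*1 = -½)
(w(-159, -38) - 8015) - 7820 = (-½ - 8015) - 7820 = -16031/2 - 7820 = -31671/2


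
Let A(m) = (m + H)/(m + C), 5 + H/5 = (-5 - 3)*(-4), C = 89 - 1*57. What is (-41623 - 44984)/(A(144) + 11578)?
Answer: -15242832/2038007 ≈ -7.4793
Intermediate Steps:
C = 32 (C = 89 - 57 = 32)
H = 135 (H = -25 + 5*((-5 - 3)*(-4)) = -25 + 5*(-8*(-4)) = -25 + 5*32 = -25 + 160 = 135)
A(m) = (135 + m)/(32 + m) (A(m) = (m + 135)/(m + 32) = (135 + m)/(32 + m))
(-41623 - 44984)/(A(144) + 11578) = (-41623 - 44984)/((135 + 144)/(32 + 144) + 11578) = -86607/(279/176 + 11578) = -86607/2038007/176 = -86607*176/2038007 = -15242832/2038007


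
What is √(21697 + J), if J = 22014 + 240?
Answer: √43951 ≈ 209.65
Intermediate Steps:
J = 22254
√(21697 + J) = √(21697 + 22254) = √43951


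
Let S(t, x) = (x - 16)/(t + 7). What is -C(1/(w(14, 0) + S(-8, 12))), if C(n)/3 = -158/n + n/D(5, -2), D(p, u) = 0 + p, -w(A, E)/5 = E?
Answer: 37917/20 ≈ 1895.8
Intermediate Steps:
w(A, E) = -5*E
D(p, u) = p
S(t, x) = (-16 + x)/(7 + t)
C(n) = -474/n + 3*n/5 (C(n) = 3*(-158/n + n/5) = -474/n + 3*n/5)
-C(1/(w(14, 0) + S(-8, 12))) = -(-474*(-16 + 12)/(7 - 8) + 3/(5*(-5*0 + (-16 + 12)/(7 - 8)))) = -(-474/(1/(0 - 4/(-1))) + 3/(5*(0 - 4/(-1)))) = -(-474/(1/(0 - 1*(-4))) + 3/(5*(0 - 1*(-4)))) = -(-474/(1/(0 + 4)) + 3/(5*(0 + 4))) = -(-474/(1/4) + (⅗)/4) = -(-474/¼ + (⅗)*(¼)) = -(-474*4 + 3/20) = -(-1896 + 3/20) = -1*(-37917/20) = 37917/20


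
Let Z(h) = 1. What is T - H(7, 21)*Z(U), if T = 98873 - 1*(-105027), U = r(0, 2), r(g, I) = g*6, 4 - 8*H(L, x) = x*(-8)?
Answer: 407757/2 ≈ 2.0388e+5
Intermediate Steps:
H(L, x) = 1/2 + x (H(L, x) = 1/2 - x*(-8)/8 = 1/2 - (-1)*x = 1/2 + x)
r(g, I) = 6*g
U = 0 (U = 6*0 = 0)
T = 203900 (T = 98873 + 105027 = 203900)
T - H(7, 21)*Z(U) = 203900 - (1/2 + 21) = 203900 - 43/2 = 407757/2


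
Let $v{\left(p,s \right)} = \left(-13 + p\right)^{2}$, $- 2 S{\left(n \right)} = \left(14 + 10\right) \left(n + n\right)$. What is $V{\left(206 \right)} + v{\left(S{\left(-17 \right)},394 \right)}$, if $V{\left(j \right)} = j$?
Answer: $156231$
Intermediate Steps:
$S{\left(n \right)} = - 24 n$ ($S{\left(n \right)} = - \frac{\left(14 + 10\right) \left(n + n\right)}{2} = - \frac{24 \cdot 2 n}{2} = - \frac{48 n}{2} = - 24 n$)
$V{\left(206 \right)} + v{\left(S{\left(-17 \right)},394 \right)} = 206 + \left(-13 - -408\right)^{2} = 206 + \left(-13 + 408\right)^{2} = 206 + 395^{2} = 206 + 156025 = 156231$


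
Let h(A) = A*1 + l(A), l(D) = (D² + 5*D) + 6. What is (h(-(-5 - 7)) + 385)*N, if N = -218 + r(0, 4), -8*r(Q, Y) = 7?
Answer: -1062857/8 ≈ -1.3286e+5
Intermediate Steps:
r(Q, Y) = -7/8 (r(Q, Y) = -⅛*7 = -7/8)
l(D) = 6 + D² + 5*D
N = -1751/8 (N = -218 - 7/8 = -1751/8 ≈ -218.88)
h(A) = 6 + A² + 6*A (h(A) = A*1 + (6 + A² + 5*A) = A + (6 + A² + 5*A) = 6 + A² + 6*A)
(h(-(-5 - 7)) + 385)*N = ((6 + (-(-5 - 7))² + 6*(-(-5 - 7))) + 385)*(-1751/8) = ((6 + (-1*(-12))² + 6*(-1*(-12))) + 385)*(-1751/8) = ((6 + 12² + 6*12) + 385)*(-1751/8) = ((6 + 144 + 72) + 385)*(-1751/8) = (222 + 385)*(-1751/8) = 607*(-1751/8) = -1062857/8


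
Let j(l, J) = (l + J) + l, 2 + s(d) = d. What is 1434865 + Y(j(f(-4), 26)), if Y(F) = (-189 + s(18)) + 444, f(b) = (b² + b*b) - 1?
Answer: 1435136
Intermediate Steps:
s(d) = -2 + d
f(b) = -1 + 2*b² (f(b) = (b² + b²) - 1 = 2*b² - 1 = -1 + 2*b²)
j(l, J) = J + 2*l (j(l, J) = (J + l) + l = J + 2*l)
Y(F) = 271 (Y(F) = (-189 + (-2 + 18)) + 444 = (-189 + 16) + 444 = -173 + 444 = 271)
1434865 + Y(j(f(-4), 26)) = 1434865 + 271 = 1435136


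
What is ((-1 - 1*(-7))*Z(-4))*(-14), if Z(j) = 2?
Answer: -168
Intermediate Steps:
((-1 - 1*(-7))*Z(-4))*(-14) = ((-1 - 1*(-7))*2)*(-14) = ((-1 + 7)*2)*(-14) = (6*2)*(-14) = 12*(-14) = -168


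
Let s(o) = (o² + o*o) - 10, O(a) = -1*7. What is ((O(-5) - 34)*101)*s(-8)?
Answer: -488638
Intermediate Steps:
O(a) = -7
s(o) = -10 + 2*o² (s(o) = (o² + o²) - 10 = 2*o² - 10 = -10 + 2*o²)
((O(-5) - 34)*101)*s(-8) = ((-7 - 34)*101)*(-10 + 2*(-8)²) = (-41*101)*(-10 + 2*64) = -4141*(-10 + 128) = -4141*118 = -488638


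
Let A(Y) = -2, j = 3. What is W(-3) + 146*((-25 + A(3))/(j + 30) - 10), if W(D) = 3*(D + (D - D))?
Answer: -17473/11 ≈ -1588.5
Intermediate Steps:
W(D) = 3*D (W(D) = 3*(D + 0) = 3*D)
W(-3) + 146*((-25 + A(3))/(j + 30) - 10) = 3*(-3) + 146*((-25 - 2)/(3 + 30) - 10) = -9 + 146*(-27/33 - 10) = -9 + 146*(-27*1/33 - 10) = -9 + 146*(-9/11 - 10) = -9 + 146*(-119/11) = -9 - 17374/11 = -17473/11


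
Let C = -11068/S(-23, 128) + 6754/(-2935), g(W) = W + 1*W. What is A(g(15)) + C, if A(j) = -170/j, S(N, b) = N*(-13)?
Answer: -118430683/2632695 ≈ -44.985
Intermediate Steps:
S(N, b) = -13*N
g(W) = 2*W (g(W) = W + W = 2*W)
C = -34504026/877565 (C = -11068/((-13*(-23))) + 6754/(-2935) = -11068/299 + 6754*(-1/2935) = -11068*1/299 - 6754/2935 = -11068/299 - 6754/2935 = -34504026/877565 ≈ -39.318)
A(g(15)) + C = -170/(2*15) - 34504026/877565 = -170/30 - 34504026/877565 = -170*1/30 - 34504026/877565 = -17/3 - 34504026/877565 = -118430683/2632695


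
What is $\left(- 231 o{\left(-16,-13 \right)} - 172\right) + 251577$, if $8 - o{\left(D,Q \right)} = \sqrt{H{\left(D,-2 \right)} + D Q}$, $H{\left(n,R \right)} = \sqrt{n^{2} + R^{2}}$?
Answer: $249557 + 231 \sqrt{208 + 2 \sqrt{65}} \approx 2.5302 \cdot 10^{5}$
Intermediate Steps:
$H{\left(n,R \right)} = \sqrt{R^{2} + n^{2}}$
$o{\left(D,Q \right)} = 8 - \sqrt{\sqrt{4 + D^{2}} + D Q}$ ($o{\left(D,Q \right)} = 8 - \sqrt{\sqrt{\left(-2\right)^{2} + D^{2}} + D Q} = 8 - \sqrt{\sqrt{4 + D^{2}} + D Q}$)
$\left(- 231 o{\left(-16,-13 \right)} - 172\right) + 251577 = \left(- 231 \left(8 - \sqrt{\sqrt{4 + \left(-16\right)^{2}} - -208}\right) - 172\right) + 251577 = \left(- 231 \left(8 - \sqrt{\sqrt{4 + 256} + 208}\right) - 172\right) + 251577 = \left(- 231 \left(8 - \sqrt{\sqrt{260} + 208}\right) - 172\right) + 251577 = \left(- 231 \left(8 - \sqrt{2 \sqrt{65} + 208}\right) - 172\right) + 251577 = \left(- 231 \left(8 - \sqrt{208 + 2 \sqrt{65}}\right) - 172\right) + 251577 = \left(\left(-1848 + 231 \sqrt{208 + 2 \sqrt{65}}\right) - 172\right) + 251577 = \left(-2020 + 231 \sqrt{208 + 2 \sqrt{65}}\right) + 251577 = 249557 + 231 \sqrt{208 + 2 \sqrt{65}}$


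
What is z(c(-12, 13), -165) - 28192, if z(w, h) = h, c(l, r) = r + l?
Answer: -28357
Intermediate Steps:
c(l, r) = l + r
z(c(-12, 13), -165) - 28192 = -165 - 28192 = -28357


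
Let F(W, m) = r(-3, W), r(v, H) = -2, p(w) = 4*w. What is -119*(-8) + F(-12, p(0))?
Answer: 950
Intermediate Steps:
F(W, m) = -2
-119*(-8) + F(-12, p(0)) = -119*(-8) - 2 = 952 - 2 = 950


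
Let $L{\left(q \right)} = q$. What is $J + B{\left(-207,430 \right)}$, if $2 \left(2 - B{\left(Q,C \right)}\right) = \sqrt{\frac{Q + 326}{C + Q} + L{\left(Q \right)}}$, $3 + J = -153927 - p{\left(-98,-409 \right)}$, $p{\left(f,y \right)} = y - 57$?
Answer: $-153462 - \frac{i \sqrt{10267366}}{446} \approx -1.5346 \cdot 10^{5} - 7.1845 i$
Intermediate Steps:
$p{\left(f,y \right)} = -57 + y$ ($p{\left(f,y \right)} = y - 57 = -57 + y$)
$J = -153464$ ($J = -3 - 153461 = -153464$)
$B{\left(Q,C \right)} = 2 - \frac{\sqrt{Q + \frac{326 + Q}{C + Q}}}{2}$ ($B{\left(Q,C \right)} = 2 - \frac{\sqrt{\frac{Q + 326}{C + Q} + Q}}{2} = 2 - \frac{\sqrt{\frac{326 + Q}{C + Q} + Q}}{2} = 2 - \frac{\sqrt{Q + \frac{326 + Q}{C + Q}}}{2}$)
$J + B{\left(-207,430 \right)} = -153464 + \left(2 - \frac{\sqrt{\frac{326 - 207 - 207 \left(430 - 207\right)}{430 - 207}}}{2}\right) = -153464 + \left(2 - \frac{\sqrt{\frac{326 - 207 - 46161}{223}}}{2}\right) = -153464 + \left(2 - \frac{\sqrt{\frac{1}{223} \left(-46042\right)}}{2}\right) = -153464 + \left(2 - \frac{\sqrt{- \frac{46042}{223}}}{2}\right) = -153464 + \left(2 - \frac{\frac{1}{223} i \sqrt{10267366}}{2}\right) = -153464 + \left(2 - \frac{i \sqrt{10267366}}{446}\right) = -153462 - \frac{i \sqrt{10267366}}{446}$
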